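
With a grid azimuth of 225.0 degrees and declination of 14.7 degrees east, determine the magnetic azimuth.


magnetic azimuth = grid azimuth - declination (east +ve)
mag_az = 225.0 - 14.7 = 210.3 degrees

210.3 degrees


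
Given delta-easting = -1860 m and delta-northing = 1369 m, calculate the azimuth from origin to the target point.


az = atan2(-1860, 1369) = -53.6 deg
adjusted to 0-360: 306.4 degrees

306.4 degrees


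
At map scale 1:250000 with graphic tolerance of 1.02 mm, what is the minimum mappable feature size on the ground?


ground = 1.02 mm * 250000 / 1000 = 255.0 m

255.0 m


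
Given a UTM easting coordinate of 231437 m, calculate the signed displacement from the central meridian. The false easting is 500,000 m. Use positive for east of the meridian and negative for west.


displacement = 231437 - 500000 = -268563 m

-268563 m


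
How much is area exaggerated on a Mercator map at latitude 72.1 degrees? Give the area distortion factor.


area_distortion = 1/cos^2(72.1) = 10.586

10.586


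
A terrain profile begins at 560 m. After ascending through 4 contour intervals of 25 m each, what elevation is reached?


elevation = 560 + 4 * 25 = 660 m

660 m


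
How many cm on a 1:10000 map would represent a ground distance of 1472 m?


map_cm = 1472 * 100 / 10000 = 14.72 cm

14.72 cm


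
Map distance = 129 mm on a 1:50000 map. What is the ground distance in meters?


ground = 129 mm * 50000 / 1000 = 6450.0 m

6450.0 m


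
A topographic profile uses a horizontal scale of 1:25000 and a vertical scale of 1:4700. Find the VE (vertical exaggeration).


VE = horizontal_scale / vertical_scale = 25000 / 4700 ≈ 5.3

5.3x


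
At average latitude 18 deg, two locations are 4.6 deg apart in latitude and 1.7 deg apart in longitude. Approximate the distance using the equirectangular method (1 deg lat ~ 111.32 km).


dlat_km = 4.6 * 111.32 = 512.072
dlon_km = 1.7 * 111.32 * cos(18) ≈ 179.982
dist = sqrt(512.072^2 + 179.982^2) ≈ 542.8 km

542.8 km


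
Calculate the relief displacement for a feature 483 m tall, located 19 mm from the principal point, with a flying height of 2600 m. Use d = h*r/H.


d = h * r / H = 483 * 19 / 2600 = 3.53 mm

3.53 mm


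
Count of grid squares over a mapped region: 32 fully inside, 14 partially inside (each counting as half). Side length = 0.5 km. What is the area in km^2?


effective squares = 32 + 14 * 0.5 = 39.0
area = 39.0 * 0.25 = 9.75 km^2

9.75 km^2


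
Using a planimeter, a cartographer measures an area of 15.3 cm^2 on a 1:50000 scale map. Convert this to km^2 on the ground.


ground_area = 15.3 * (50000/100)^2 = 3825000.0 m^2 = 3.825 km^2

3.825 km^2


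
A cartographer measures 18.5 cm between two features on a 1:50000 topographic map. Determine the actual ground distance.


ground = 18.5 cm * 50000 / 100 = 9250.0 m = 9.25 km

9.25 km


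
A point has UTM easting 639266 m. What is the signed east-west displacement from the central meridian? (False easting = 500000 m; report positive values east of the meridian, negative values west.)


displacement = 639266 - 500000 = 139266 m

139266 m


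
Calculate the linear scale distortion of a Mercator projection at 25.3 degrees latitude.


SF = 1 / cos(25.3) = 1 / 0.904083 = 1.106

1.106


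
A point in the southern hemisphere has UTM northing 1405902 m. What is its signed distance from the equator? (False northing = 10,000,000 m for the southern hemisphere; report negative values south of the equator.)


For southern: actual = 1405902 - 10000000 = -8594098 m

-8594098 m


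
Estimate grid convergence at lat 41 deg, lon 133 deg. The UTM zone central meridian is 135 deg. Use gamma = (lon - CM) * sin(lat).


gamma = (133 - 135) * sin(41) = -2 * 0.656059 = -1.312 degrees

-1.312 degrees


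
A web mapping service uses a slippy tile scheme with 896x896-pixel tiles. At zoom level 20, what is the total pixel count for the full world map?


tiles per axis = 2^20 = 1048576
total tiles = 1048576^2 = 1099511627776
pixels per axis = 1048576 * 896 = 939524096
total pixels = 939524096^2 = 882705526964617216

882705526964617216 pixels


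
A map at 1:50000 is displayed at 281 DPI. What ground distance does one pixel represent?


pixel_cm = 2.54 / 281 ≈ 0.009039 cm
ground = pixel_cm * 50000 / 100 = 2.54 * 50000 / (281 * 100) = 127000 / 28100 ≈ 4.52 m

4.52 m


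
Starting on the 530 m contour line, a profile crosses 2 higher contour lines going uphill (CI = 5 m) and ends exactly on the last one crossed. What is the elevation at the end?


elevation = 530 + 2 * 5 = 540 m

540 m


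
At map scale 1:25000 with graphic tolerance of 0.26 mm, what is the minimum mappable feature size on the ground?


ground = 0.26 mm * 25000 / 1000 = 6.5 m

6.5 m


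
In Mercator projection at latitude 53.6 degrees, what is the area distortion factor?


area_distortion = 1/cos^2(53.6) = 2.84

2.84


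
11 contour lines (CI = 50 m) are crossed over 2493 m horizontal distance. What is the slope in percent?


elevation change = 11 * 50 = 550 m
slope = 550 / 2493 * 100 = 22.1%

22.1%


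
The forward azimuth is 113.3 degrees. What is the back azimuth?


back azimuth = (113.3 + 180) mod 360 = 293.3 degrees

293.3 degrees


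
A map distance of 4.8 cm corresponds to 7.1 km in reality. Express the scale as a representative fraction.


ground = 7.1 km = 710000 cm; RF denominator = ground / map = 710000 / 4.8 ≈ 147917; RF = 1:147917

1:147917


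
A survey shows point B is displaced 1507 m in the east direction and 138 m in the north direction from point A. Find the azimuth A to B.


az = atan2(1507, 138) = 84.8 deg
adjusted to 0-360: 84.8 degrees

84.8 degrees


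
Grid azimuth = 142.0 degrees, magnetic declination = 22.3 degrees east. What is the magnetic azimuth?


magnetic azimuth = grid azimuth - declination (east +ve)
mag_az = 142.0 - 22.3 = 119.7 degrees

119.7 degrees


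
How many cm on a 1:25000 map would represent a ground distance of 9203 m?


map_cm = 9203 * 100 / 25000 = 36.812 cm ≈ 36.81 cm

36.81 cm


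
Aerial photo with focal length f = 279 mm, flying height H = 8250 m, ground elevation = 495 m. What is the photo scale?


scale = f / (H - h) = 279 mm / 7755 m = 279 / 7755000 = 1:27796

1:27796


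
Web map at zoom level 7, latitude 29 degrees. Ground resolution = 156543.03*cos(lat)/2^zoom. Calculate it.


res = 156543.03 * cos(29) / 2^7 = 156543.03 * 0.87461971 / 128 = 1069.65 m/pixel

1069.65 m/pixel


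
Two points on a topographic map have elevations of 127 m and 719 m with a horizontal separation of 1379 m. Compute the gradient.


gradient = (719 - 127) / 1379 = 592 / 1379 = 0.4293

0.4293


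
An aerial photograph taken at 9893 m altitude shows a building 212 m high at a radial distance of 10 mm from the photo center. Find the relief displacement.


d = h * r / H = 212 * 10 / 9893 = 0.21 mm

0.21 mm


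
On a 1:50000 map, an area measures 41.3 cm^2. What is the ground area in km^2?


ground_area = 41.3 * (50000/100)^2 = 10325000.0 m^2 = 10.325 km^2

10.325 km^2


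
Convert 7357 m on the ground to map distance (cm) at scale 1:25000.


map_cm = 7357 * 100 / 25000 = 29.428 cm ≈ 29.43 cm

29.43 cm


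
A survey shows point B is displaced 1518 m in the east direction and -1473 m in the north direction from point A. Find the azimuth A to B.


az = atan2(1518, -1473) = 134.1 deg
adjusted to 0-360: 134.1 degrees

134.1 degrees


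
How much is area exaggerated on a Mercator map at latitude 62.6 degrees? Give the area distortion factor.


area_distortion = 1/cos^2(62.6) = 4.722

4.722


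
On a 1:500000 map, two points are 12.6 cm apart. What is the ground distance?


ground = 12.6 cm * 500000 / 100 = 63000.0 m = 63.0 km

63.0 km


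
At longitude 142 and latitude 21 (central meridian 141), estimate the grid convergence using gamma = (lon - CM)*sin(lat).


gamma = (142 - 141) * sin(21) = 1 * 0.358368 = 0.358 degrees

0.358 degrees


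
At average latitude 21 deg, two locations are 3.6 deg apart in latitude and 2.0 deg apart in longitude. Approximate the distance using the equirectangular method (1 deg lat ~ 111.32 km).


dlat_km = 3.6 * 111.32 = 400.752
dlon_km = 2.0 * 111.32 * cos(21) ≈ 207.852
dist = sqrt(400.752^2 + 207.852^2) ≈ 451.4 km

451.4 km


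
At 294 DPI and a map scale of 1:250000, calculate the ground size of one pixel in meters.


pixel_cm = 2.54 / 294 ≈ 0.008639 cm
ground = pixel_cm * 250000 / 100 = 2.54 * 250000 / (294 * 100) = 635000 / 29400 ≈ 21.6 m

21.6 m


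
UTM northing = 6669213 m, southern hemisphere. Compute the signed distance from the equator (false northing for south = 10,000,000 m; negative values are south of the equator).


For southern: actual = 6669213 - 10000000 = -3330787 m

-3330787 m


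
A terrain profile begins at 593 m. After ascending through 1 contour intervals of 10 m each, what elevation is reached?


elevation = 593 + 1 * 10 = 603 m

603 m


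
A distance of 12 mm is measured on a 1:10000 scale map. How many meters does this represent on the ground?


ground = 12 mm * 10000 / 1000 = 120.0 m

120.0 m


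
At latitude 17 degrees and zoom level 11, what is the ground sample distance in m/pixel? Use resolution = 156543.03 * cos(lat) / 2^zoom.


res = 156543.03 * cos(17) / 2^11 = 156543.03 * 0.95630476 / 2048 = 73.1 m/pixel

73.1 m/pixel


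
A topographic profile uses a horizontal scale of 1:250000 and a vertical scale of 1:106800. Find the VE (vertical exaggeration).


VE = horizontal_scale / vertical_scale = 250000 / 106800 ≈ 2.3

2.3x


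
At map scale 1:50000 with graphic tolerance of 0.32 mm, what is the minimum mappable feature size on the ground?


ground = 0.32 mm * 50000 / 1000 = 16.0 m

16.0 m


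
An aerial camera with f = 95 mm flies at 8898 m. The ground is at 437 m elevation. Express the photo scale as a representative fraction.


scale = f / (H - h) = 95 mm / 8461 m = 95 / 8461000 = 1:89063

1:89063


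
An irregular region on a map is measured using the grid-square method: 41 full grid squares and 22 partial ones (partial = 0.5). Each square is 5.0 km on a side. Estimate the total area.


effective squares = 41 + 22 * 0.5 = 52.0
area = 52.0 * 25.0 = 1300.0 km^2

1300.0 km^2


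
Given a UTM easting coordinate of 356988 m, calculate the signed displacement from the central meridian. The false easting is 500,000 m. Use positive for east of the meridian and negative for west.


displacement = 356988 - 500000 = -143012 m

-143012 m


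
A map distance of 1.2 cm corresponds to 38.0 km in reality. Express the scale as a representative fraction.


ground = 38.0 km = 3800000 cm; RF denominator = ground / map = 3800000 / 1.2 ≈ 3166667; RF = 1:3166667

1:3166667


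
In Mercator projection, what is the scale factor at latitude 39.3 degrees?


SF = 1 / cos(39.3) = 1 / 0.77384 = 1.292

1.292


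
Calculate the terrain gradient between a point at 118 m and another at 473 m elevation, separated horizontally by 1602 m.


gradient = (473 - 118) / 1602 = 355 / 1602 = 0.2216

0.2216


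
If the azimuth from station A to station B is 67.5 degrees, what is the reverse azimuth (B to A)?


back azimuth = (67.5 + 180) mod 360 = 247.5 degrees

247.5 degrees


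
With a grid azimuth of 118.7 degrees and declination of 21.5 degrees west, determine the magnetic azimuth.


magnetic azimuth = grid azimuth - declination (east +ve)
mag_az = 118.7 - -21.5 = 140.2 degrees

140.2 degrees


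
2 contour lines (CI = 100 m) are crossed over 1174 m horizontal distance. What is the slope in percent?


elevation change = 2 * 100 = 200 m
slope = 200 / 1174 * 100 = 17.0%

17.0%


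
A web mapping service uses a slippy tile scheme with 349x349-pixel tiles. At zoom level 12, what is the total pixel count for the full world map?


tiles per axis = 2^12 = 4096
total tiles = 4096^2 = 16777216
pixels per axis = 4096 * 349 = 1429504
total pixels = 1429504^2 = 2043481686016

2043481686016 pixels


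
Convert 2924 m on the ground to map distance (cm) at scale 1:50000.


map_cm = 2924 * 100 / 50000 = 5.848 cm ≈ 5.85 cm

5.85 cm


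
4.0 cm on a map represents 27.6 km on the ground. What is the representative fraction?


ground = 27.6 km = 2760000 cm; RF denominator = ground / map = 2760000 / 4.0 = 690000; RF = 1:690000

1:690000


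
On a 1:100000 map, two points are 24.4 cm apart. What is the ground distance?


ground = 24.4 cm * 100000 / 100 = 24400.0 m = 24.4 km

24.4 km


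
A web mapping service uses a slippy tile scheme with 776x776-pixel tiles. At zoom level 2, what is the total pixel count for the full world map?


tiles per axis = 2^2 = 4
total tiles = 4^2 = 16
pixels per axis = 4 * 776 = 3104
total pixels = 3104^2 = 9634816

9634816 pixels


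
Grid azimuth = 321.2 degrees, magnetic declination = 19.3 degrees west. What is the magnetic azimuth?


magnetic azimuth = grid azimuth - declination (east +ve)
mag_az = 321.2 - -19.3 = 340.5 degrees

340.5 degrees


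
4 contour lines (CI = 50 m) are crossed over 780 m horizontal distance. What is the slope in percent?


elevation change = 4 * 50 = 200 m
slope = 200 / 780 * 100 = 25.6%

25.6%


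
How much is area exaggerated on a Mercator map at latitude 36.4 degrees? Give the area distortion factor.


area_distortion = 1/cos^2(36.4) = 1.544

1.544


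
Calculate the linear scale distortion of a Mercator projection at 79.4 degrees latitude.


SF = 1 / cos(79.4) = 1 / 0.183951 = 5.436

5.436


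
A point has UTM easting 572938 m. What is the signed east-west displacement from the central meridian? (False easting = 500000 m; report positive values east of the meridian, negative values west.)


displacement = 572938 - 500000 = 72938 m

72938 m


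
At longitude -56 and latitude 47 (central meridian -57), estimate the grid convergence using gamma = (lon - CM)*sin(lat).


gamma = (-56 - -57) * sin(47) = 1 * 0.731354 = 0.731 degrees

0.731 degrees


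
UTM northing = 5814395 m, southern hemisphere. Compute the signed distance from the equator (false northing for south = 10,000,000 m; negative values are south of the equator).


For southern: actual = 5814395 - 10000000 = -4185605 m

-4185605 m


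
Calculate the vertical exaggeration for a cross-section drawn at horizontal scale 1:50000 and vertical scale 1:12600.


VE = horizontal_scale / vertical_scale = 50000 / 12600 ≈ 4.0

4.0x


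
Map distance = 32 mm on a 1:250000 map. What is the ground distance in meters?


ground = 32 mm * 250000 / 1000 = 8000.0 m

8000.0 m


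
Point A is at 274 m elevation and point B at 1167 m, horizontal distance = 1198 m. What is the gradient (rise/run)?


gradient = (1167 - 274) / 1198 = 893 / 1198 = 0.7454

0.7454


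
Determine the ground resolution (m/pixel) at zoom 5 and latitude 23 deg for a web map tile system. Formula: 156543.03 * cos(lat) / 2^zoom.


res = 156543.03 * cos(23) / 2^5 = 156543.03 * 0.92050485 / 32 = 4503.08 m/pixel

4503.08 m/pixel


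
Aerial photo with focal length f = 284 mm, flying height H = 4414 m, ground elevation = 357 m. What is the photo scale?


scale = f / (H - h) = 284 mm / 4057 m = 284 / 4057000 = 1:14285

1:14285


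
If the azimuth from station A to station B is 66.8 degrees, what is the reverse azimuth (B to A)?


back azimuth = (66.8 + 180) mod 360 = 246.8 degrees

246.8 degrees


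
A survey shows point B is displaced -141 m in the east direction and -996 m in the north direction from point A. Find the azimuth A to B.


az = atan2(-141, -996) = -171.9 deg
adjusted to 0-360: 188.1 degrees

188.1 degrees


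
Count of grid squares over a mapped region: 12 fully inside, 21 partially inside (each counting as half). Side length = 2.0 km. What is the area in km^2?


effective squares = 12 + 21 * 0.5 = 22.5
area = 22.5 * 4.0 = 90.0 km^2

90.0 km^2


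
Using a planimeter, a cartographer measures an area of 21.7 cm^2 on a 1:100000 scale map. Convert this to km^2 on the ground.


ground_area = 21.7 * (100000/100)^2 = 21700000.0 m^2 = 21.7 km^2

21.7 km^2


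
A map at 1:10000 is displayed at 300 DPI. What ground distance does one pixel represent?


pixel_cm = 2.54 / 300 ≈ 0.008467 cm
ground = pixel_cm * 10000 / 100 = 2.54 * 10000 / (300 * 100) = 25400 / 30000 ≈ 0.85 m

0.85 m


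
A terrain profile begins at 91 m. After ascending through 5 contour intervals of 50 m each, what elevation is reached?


elevation = 91 + 5 * 50 = 341 m

341 m


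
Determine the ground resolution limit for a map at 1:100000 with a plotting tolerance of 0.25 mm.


ground = 0.25 mm * 100000 / 1000 = 25.0 m

25.0 m


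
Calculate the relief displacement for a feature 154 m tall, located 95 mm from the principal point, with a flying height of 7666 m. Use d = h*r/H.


d = h * r / H = 154 * 95 / 7666 = 1.91 mm

1.91 mm


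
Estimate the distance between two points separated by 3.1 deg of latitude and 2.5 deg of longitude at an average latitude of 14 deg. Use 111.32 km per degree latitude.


dlat_km = 3.1 * 111.32 = 345.092
dlon_km = 2.5 * 111.32 * cos(14) ≈ 270.033
dist = sqrt(345.092^2 + 270.033^2) ≈ 438.2 km

438.2 km


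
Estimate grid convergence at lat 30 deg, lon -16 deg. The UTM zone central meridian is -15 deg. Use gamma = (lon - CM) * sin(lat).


gamma = (-16 - -15) * sin(30) = -1 * 0.5 = -0.5 degrees

-0.5 degrees


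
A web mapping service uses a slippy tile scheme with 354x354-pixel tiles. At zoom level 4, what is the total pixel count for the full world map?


tiles per axis = 2^4 = 16
total tiles = 16^2 = 256
pixels per axis = 16 * 354 = 5664
total pixels = 5664^2 = 32080896

32080896 pixels


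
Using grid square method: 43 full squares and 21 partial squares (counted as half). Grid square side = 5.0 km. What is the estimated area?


effective squares = 43 + 21 * 0.5 = 53.5
area = 53.5 * 25.0 = 1337.5 km^2

1337.5 km^2


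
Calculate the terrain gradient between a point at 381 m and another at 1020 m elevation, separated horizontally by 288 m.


gradient = (1020 - 381) / 288 = 639 / 288 = 2.2188

2.2188


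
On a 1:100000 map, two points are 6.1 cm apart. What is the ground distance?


ground = 6.1 cm * 100000 / 100 = 6100.0 m = 6.1 km

6.1 km


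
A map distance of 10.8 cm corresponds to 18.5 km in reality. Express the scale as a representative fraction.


ground = 18.5 km = 1850000 cm; RF denominator = ground / map = 1850000 / 10.8 ≈ 171296; RF = 1:171296

1:171296


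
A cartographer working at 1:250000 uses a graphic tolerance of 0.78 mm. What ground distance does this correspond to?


ground = 0.78 mm * 250000 / 1000 = 195.0 m

195.0 m


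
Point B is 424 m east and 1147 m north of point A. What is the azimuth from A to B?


az = atan2(424, 1147) = 20.3 deg
adjusted to 0-360: 20.3 degrees

20.3 degrees


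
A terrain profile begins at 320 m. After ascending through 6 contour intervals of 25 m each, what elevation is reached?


elevation = 320 + 6 * 25 = 470 m

470 m


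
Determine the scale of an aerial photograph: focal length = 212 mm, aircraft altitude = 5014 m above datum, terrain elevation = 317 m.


scale = f / (H - h) = 212 mm / 4697 m = 212 / 4697000 = 1:22156

1:22156


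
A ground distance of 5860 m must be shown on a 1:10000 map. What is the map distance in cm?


map_cm = 5860 * 100 / 10000 = 58.6 cm

58.6 cm


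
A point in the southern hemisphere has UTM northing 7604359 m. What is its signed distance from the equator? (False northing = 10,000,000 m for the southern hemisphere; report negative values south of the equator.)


For southern: actual = 7604359 - 10000000 = -2395641 m

-2395641 m


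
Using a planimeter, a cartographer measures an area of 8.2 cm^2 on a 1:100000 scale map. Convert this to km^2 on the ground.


ground_area = 8.2 * (100000/100)^2 = 8200000.0 m^2 = 8.2 km^2

8.2 km^2


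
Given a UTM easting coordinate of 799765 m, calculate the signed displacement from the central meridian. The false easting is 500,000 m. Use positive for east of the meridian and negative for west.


displacement = 799765 - 500000 = 299765 m

299765 m


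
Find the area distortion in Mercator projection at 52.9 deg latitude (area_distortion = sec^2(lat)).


area_distortion = 1/cos^2(52.9) = 2.748

2.748


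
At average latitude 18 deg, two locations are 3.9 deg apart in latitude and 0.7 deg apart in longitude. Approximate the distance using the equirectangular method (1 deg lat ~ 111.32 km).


dlat_km = 3.9 * 111.32 = 434.148
dlon_km = 0.7 * 111.32 * cos(18) ≈ 74.11
dist = sqrt(434.148^2 + 74.11^2) ≈ 440.4 km

440.4 km


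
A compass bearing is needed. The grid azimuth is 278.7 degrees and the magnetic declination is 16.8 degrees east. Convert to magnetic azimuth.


magnetic azimuth = grid azimuth - declination (east +ve)
mag_az = 278.7 - 16.8 = 261.9 degrees

261.9 degrees


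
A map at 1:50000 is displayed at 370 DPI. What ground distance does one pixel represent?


pixel_cm = 2.54 / 370 ≈ 0.006865 cm
ground = pixel_cm * 50000 / 100 = 2.54 * 50000 / (370 * 100) = 127000 / 37000 ≈ 3.43 m

3.43 m


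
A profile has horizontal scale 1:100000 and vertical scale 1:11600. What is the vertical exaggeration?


VE = horizontal_scale / vertical_scale = 100000 / 11600 ≈ 8.6

8.6x


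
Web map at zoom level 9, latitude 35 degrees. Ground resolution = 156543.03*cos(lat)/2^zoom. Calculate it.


res = 156543.03 * cos(35) / 2^9 = 156543.03 * 0.81915204 / 512 = 250.45 m/pixel

250.45 m/pixel


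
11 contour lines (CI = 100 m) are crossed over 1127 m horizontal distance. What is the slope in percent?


elevation change = 11 * 100 = 1100 m
slope = 1100 / 1127 * 100 = 97.6%

97.6%


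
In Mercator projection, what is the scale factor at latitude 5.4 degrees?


SF = 1 / cos(5.4) = 1 / 0.995562 = 1.004

1.004


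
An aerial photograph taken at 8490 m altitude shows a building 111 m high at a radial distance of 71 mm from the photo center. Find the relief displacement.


d = h * r / H = 111 * 71 / 8490 = 0.93 mm

0.93 mm


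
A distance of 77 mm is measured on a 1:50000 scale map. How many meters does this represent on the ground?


ground = 77 mm * 50000 / 1000 = 3850.0 m

3850.0 m


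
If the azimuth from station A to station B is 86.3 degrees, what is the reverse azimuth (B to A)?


back azimuth = (86.3 + 180) mod 360 = 266.3 degrees

266.3 degrees


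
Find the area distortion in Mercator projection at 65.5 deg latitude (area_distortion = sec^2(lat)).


area_distortion = 1/cos^2(65.5) = 5.815

5.815


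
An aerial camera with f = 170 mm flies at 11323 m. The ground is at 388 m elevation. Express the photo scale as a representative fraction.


scale = f / (H - h) = 170 mm / 10935 m = 170 / 10935000 = 1:64324

1:64324


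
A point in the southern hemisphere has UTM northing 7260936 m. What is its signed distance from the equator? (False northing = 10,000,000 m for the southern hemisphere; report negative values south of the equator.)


For southern: actual = 7260936 - 10000000 = -2739064 m

-2739064 m


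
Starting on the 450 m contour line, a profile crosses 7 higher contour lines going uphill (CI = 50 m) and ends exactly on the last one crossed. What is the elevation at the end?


elevation = 450 + 7 * 50 = 800 m

800 m


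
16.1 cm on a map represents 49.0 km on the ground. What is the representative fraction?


ground = 49.0 km = 4900000 cm; RF denominator = ground / map = 4900000 / 16.1 ≈ 304348; RF = 1:304348

1:304348


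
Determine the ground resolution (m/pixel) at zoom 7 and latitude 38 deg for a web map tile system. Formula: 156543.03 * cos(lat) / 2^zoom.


res = 156543.03 * cos(38) / 2^7 = 156543.03 * 0.78801075 / 128 = 963.73 m/pixel

963.73 m/pixel


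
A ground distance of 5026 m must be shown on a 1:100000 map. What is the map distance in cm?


map_cm = 5026 * 100 / 100000 = 5.026 cm ≈ 5.03 cm

5.03 cm


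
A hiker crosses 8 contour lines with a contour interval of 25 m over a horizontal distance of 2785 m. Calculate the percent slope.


elevation change = 8 * 25 = 200 m
slope = 200 / 2785 * 100 = 7.2%

7.2%


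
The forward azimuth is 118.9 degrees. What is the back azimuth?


back azimuth = (118.9 + 180) mod 360 = 298.9 degrees

298.9 degrees


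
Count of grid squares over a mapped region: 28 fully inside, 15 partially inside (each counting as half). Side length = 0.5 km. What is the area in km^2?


effective squares = 28 + 15 * 0.5 = 35.5
area = 35.5 * 0.25 = 8.875 km^2

8.875 km^2


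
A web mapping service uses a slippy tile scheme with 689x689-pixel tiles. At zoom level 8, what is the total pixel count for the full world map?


tiles per axis = 2^8 = 256
total tiles = 256^2 = 65536
pixels per axis = 256 * 689 = 176384
total pixels = 176384^2 = 31111315456

31111315456 pixels


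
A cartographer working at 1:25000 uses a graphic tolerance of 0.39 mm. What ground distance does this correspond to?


ground = 0.39 mm * 25000 / 1000 = 9.75 m

9.75 m


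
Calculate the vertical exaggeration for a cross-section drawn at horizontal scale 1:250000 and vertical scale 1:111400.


VE = horizontal_scale / vertical_scale = 250000 / 111400 ≈ 2.2

2.2x


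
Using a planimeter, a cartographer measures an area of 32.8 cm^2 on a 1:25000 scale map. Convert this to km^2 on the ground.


ground_area = 32.8 * (25000/100)^2 = 2050000.0 m^2 = 2.05 km^2

2.05 km^2


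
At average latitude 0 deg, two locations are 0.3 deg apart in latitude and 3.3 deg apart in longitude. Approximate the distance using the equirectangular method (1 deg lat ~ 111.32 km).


dlat_km = 0.3 * 111.32 = 33.396
dlon_km = 3.3 * 111.32 * cos(0) ≈ 367.356
dist = sqrt(33.396^2 + 367.356^2) ≈ 368.9 km

368.9 km


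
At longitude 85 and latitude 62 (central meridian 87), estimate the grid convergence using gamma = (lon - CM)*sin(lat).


gamma = (85 - 87) * sin(62) = -2 * 0.882948 = -1.766 degrees

-1.766 degrees


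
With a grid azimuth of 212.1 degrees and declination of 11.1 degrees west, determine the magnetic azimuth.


magnetic azimuth = grid azimuth - declination (east +ve)
mag_az = 212.1 - -11.1 = 223.2 degrees

223.2 degrees


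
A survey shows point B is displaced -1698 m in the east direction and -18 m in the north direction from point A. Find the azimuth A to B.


az = atan2(-1698, -18) = -90.6 deg
adjusted to 0-360: 269.4 degrees

269.4 degrees


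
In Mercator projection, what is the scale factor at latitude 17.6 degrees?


SF = 1 / cos(17.6) = 1 / 0.953191 = 1.049

1.049


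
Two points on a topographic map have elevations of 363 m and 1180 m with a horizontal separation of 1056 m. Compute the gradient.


gradient = (1180 - 363) / 1056 = 817 / 1056 = 0.7737

0.7737


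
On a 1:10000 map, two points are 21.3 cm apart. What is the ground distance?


ground = 21.3 cm * 10000 / 100 = 2130.0 m = 2.13 km

2.13 km


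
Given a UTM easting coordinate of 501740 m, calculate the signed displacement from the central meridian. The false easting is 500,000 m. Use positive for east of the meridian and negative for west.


displacement = 501740 - 500000 = 1740 m

1740 m


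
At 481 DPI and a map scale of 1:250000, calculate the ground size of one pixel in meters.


pixel_cm = 2.54 / 481 ≈ 0.005281 cm
ground = pixel_cm * 250000 / 100 = 2.54 * 250000 / (481 * 100) = 635000 / 48100 ≈ 13.2 m

13.2 m


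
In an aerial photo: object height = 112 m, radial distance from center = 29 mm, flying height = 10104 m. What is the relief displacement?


d = h * r / H = 112 * 29 / 10104 = 0.32 mm

0.32 mm


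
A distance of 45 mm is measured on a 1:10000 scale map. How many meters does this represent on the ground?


ground = 45 mm * 10000 / 1000 = 450.0 m

450.0 m


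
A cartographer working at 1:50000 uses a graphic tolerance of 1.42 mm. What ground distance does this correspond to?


ground = 1.42 mm * 50000 / 1000 = 71.0 m

71.0 m


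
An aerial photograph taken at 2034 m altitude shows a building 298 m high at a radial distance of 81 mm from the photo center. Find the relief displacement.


d = h * r / H = 298 * 81 / 2034 = 11.87 mm

11.87 mm


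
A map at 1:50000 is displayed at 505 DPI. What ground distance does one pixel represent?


pixel_cm = 2.54 / 505 ≈ 0.00503 cm
ground = pixel_cm * 50000 / 100 = 2.54 * 50000 / (505 * 100) = 127000 / 50500 ≈ 2.51 m

2.51 m


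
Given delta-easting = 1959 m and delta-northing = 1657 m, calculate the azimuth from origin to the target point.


az = atan2(1959, 1657) = 49.8 deg
adjusted to 0-360: 49.8 degrees

49.8 degrees


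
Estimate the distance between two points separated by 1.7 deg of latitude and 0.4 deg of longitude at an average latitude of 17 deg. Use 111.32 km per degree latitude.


dlat_km = 1.7 * 111.32 = 189.244
dlon_km = 0.4 * 111.32 * cos(17) ≈ 42.582
dist = sqrt(189.244^2 + 42.582^2) ≈ 194.0 km

194.0 km


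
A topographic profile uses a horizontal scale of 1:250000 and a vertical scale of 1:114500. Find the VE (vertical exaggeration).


VE = horizontal_scale / vertical_scale = 250000 / 114500 ≈ 2.2

2.2x


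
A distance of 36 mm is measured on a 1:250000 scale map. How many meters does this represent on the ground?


ground = 36 mm * 250000 / 1000 = 9000.0 m

9000.0 m


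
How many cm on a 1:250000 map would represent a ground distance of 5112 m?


map_cm = 5112 * 100 / 250000 = 2.0448 cm ≈ 2.04 cm

2.04 cm


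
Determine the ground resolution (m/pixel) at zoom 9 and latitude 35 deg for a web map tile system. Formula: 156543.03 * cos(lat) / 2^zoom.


res = 156543.03 * cos(35) / 2^9 = 156543.03 * 0.81915204 / 512 = 250.45 m/pixel

250.45 m/pixel


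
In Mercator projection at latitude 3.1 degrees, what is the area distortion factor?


area_distortion = 1/cos^2(3.1) = 1.003

1.003


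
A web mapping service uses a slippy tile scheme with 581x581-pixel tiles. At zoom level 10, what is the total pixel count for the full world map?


tiles per axis = 2^10 = 1024
total tiles = 1024^2 = 1048576
pixels per axis = 1024 * 581 = 594944
total pixels = 594944^2 = 353958363136

353958363136 pixels


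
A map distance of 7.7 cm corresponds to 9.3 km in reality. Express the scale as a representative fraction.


ground = 9.3 km = 930000 cm; RF denominator = ground / map = 930000 / 7.7 ≈ 120779; RF = 1:120779

1:120779


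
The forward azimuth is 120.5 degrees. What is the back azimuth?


back azimuth = (120.5 + 180) mod 360 = 300.5 degrees

300.5 degrees


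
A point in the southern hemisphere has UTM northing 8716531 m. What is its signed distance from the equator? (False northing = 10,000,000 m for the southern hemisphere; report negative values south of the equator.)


For southern: actual = 8716531 - 10000000 = -1283469 m

-1283469 m


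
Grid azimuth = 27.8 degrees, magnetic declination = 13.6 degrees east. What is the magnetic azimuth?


magnetic azimuth = grid azimuth - declination (east +ve)
mag_az = 27.8 - 13.6 = 14.2 degrees

14.2 degrees


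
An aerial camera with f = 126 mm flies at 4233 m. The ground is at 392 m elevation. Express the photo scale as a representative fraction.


scale = f / (H - h) = 126 mm / 3841 m = 126 / 3841000 = 1:30484

1:30484


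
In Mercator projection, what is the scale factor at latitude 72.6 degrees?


SF = 1 / cos(72.6) = 1 / 0.299041 = 3.344

3.344


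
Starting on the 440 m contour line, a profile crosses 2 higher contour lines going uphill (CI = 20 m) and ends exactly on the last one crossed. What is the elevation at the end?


elevation = 440 + 2 * 20 = 480 m

480 m


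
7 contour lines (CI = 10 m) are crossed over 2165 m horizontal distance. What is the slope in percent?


elevation change = 7 * 10 = 70 m
slope = 70 / 2165 * 100 = 3.2%

3.2%


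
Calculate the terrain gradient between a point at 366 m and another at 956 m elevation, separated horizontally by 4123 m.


gradient = (956 - 366) / 4123 = 590 / 4123 = 0.1431

0.1431


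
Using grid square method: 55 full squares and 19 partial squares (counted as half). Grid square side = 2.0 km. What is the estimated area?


effective squares = 55 + 19 * 0.5 = 64.5
area = 64.5 * 4.0 = 258.0 km^2

258.0 km^2


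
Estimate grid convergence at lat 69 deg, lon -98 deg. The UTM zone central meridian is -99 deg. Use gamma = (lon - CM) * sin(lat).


gamma = (-98 - -99) * sin(69) = 1 * 0.93358 = 0.934 degrees

0.934 degrees


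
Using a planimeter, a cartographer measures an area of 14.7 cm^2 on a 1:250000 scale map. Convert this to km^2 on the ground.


ground_area = 14.7 * (250000/100)^2 = 91875000.0 m^2 = 91.875 km^2

91.875 km^2


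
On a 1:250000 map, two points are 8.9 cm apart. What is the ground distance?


ground = 8.9 cm * 250000 / 100 = 22250.0 m = 22.25 km

22.25 km


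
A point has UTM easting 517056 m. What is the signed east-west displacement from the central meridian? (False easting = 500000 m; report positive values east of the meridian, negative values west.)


displacement = 517056 - 500000 = 17056 m

17056 m


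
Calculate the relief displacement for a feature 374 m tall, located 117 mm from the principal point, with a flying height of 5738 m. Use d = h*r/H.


d = h * r / H = 374 * 117 / 5738 = 7.63 mm

7.63 mm


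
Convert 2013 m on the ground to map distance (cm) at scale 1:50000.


map_cm = 2013 * 100 / 50000 = 4.026 cm ≈ 4.03 cm

4.03 cm


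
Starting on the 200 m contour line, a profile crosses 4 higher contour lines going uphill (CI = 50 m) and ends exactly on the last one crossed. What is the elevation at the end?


elevation = 200 + 4 * 50 = 400 m

400 m


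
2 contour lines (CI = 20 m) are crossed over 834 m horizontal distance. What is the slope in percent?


elevation change = 2 * 20 = 40 m
slope = 40 / 834 * 100 = 4.8%

4.8%


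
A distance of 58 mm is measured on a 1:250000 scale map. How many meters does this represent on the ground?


ground = 58 mm * 250000 / 1000 = 14500.0 m

14500.0 m


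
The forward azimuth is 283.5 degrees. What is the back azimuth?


back azimuth = (283.5 + 180) mod 360 = 103.5 degrees

103.5 degrees


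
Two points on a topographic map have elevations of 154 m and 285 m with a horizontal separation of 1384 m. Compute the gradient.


gradient = (285 - 154) / 1384 = 131 / 1384 = 0.0947

0.0947


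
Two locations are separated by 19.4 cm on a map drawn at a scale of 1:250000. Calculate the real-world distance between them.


ground = 19.4 cm * 250000 / 100 = 48500.0 m = 48.5 km

48.5 km


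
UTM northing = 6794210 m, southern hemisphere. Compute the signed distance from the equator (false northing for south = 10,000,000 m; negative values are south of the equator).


For southern: actual = 6794210 - 10000000 = -3205790 m

-3205790 m


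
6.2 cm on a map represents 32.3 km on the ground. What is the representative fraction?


ground = 32.3 km = 3230000 cm; RF denominator = ground / map = 3230000 / 6.2 ≈ 520968; RF = 1:520968

1:520968


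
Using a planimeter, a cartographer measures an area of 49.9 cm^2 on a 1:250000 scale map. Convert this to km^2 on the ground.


ground_area = 49.9 * (250000/100)^2 = 311875000.0 m^2 = 311.875 km^2

311.875 km^2


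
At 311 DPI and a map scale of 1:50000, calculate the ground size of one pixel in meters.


pixel_cm = 2.54 / 311 ≈ 0.008167 cm
ground = pixel_cm * 50000 / 100 = 2.54 * 50000 / (311 * 100) = 127000 / 31100 ≈ 4.08 m

4.08 m


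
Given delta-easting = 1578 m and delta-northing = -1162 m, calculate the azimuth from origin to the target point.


az = atan2(1578, -1162) = 126.4 deg
adjusted to 0-360: 126.4 degrees

126.4 degrees


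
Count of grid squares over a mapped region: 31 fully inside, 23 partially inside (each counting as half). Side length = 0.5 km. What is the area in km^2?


effective squares = 31 + 23 * 0.5 = 42.5
area = 42.5 * 0.25 = 10.625 km^2

10.625 km^2


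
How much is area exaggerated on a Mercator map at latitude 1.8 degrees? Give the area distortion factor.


area_distortion = 1/cos^2(1.8) = 1.001

1.001


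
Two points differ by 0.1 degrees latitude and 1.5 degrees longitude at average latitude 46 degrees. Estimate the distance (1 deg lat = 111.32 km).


dlat_km = 0.1 * 111.32 = 11.132
dlon_km = 1.5 * 111.32 * cos(46) ≈ 115.994
dist = sqrt(11.132^2 + 115.994^2) ≈ 116.5 km

116.5 km


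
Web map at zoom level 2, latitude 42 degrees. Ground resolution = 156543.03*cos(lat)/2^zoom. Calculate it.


res = 156543.03 * cos(42) / 2^2 = 156543.03 * 0.74314483 / 4 = 29083.54 m/pixel

29083.54 m/pixel


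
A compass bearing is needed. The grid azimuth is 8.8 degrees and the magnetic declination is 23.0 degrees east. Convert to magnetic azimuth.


magnetic azimuth = grid azimuth - declination (east +ve)
mag_az = 8.8 - 23.0 = 345.8 degrees

345.8 degrees


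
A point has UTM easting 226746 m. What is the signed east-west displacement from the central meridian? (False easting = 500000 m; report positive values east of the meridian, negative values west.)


displacement = 226746 - 500000 = -273254 m

-273254 m


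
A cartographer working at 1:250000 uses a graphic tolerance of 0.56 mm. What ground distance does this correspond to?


ground = 0.56 mm * 250000 / 1000 = 140.0 m

140.0 m


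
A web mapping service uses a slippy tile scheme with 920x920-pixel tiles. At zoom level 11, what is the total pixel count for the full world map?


tiles per axis = 2^11 = 2048
total tiles = 2048^2 = 4194304
pixels per axis = 2048 * 920 = 1884160
total pixels = 1884160^2 = 3550058905600

3550058905600 pixels


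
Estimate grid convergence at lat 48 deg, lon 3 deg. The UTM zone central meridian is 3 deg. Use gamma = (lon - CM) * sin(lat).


gamma = (3 - 3) * sin(48) = 0 * 0.743145 = 0.0 degrees

0.0 degrees


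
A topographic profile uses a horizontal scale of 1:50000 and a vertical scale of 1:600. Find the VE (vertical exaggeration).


VE = horizontal_scale / vertical_scale = 50000 / 600 ≈ 83.3

83.3x


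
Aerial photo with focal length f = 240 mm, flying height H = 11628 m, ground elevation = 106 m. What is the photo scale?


scale = f / (H - h) = 240 mm / 11522 m = 240 / 11522000 = 1:48008

1:48008


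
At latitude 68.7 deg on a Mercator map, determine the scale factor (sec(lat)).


SF = 1 / cos(68.7) = 1 / 0.363251 = 2.753

2.753


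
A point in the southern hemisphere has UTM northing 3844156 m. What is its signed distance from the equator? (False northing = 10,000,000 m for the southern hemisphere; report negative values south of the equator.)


For southern: actual = 3844156 - 10000000 = -6155844 m

-6155844 m


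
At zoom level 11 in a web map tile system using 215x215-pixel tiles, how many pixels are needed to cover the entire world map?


tiles per axis = 2^11 = 2048
total tiles = 2048^2 = 4194304
pixels per axis = 2048 * 215 = 440320
total pixels = 440320^2 = 193881702400

193881702400 pixels


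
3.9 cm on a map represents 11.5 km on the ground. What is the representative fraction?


ground = 11.5 km = 1150000 cm; RF denominator = ground / map = 1150000 / 3.9 ≈ 294872; RF = 1:294872

1:294872


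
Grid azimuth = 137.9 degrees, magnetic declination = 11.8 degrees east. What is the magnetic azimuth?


magnetic azimuth = grid azimuth - declination (east +ve)
mag_az = 137.9 - 11.8 = 126.1 degrees

126.1 degrees
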